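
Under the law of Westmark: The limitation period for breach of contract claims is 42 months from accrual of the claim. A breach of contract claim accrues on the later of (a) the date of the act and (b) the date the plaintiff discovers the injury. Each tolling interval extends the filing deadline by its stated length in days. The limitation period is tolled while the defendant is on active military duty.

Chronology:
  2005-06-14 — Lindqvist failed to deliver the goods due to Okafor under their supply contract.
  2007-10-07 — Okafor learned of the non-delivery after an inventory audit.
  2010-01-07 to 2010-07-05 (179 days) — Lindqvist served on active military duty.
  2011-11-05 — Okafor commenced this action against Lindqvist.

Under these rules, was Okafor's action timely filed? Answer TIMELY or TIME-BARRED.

Taking the later of the act (2005-06-14) and discovery (2007-10-07), the claim accrued on 2007-10-07.
Adding the 42 months base period to 2007-10-07 gives a deadline of 2011-04-07, before any tolling.
The period was tolled for 179 days by the defendant's active military service (2010-01-07 to 2010-07-05), pushing the deadline to 2011-10-03.
Filing on 2011-11-05 missed the 2011-10-03 deadline — the action is time-barred.

TIME-BARRED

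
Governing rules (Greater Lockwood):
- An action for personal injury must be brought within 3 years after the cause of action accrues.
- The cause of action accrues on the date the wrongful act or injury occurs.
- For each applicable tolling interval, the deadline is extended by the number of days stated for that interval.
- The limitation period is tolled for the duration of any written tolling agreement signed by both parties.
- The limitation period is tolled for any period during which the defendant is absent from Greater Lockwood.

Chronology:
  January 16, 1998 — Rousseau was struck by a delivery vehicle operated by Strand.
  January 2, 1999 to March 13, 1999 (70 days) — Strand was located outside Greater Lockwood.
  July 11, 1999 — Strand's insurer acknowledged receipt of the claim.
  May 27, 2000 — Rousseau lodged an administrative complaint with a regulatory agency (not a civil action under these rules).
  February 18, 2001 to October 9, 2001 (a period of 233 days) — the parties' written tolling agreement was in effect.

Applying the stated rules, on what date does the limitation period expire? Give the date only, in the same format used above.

The limitation period began to run on January 16, 1998.
Adding the 3 years base period to January 16, 1998 gives a deadline of January 16, 2001, before any tolling.
Because the defendant's absence from the jurisdiction ran from January 2, 1999 to March 13, 1999, the deadline is extended by 70 days to March 27, 2001.
The period was tolled for 233 days by the written tolling agreement (February 18, 2001 to October 9, 2001), pushing the deadline to November 15, 2001.
Nothing else in the chronology tolls or restarts the period.

November 15, 2001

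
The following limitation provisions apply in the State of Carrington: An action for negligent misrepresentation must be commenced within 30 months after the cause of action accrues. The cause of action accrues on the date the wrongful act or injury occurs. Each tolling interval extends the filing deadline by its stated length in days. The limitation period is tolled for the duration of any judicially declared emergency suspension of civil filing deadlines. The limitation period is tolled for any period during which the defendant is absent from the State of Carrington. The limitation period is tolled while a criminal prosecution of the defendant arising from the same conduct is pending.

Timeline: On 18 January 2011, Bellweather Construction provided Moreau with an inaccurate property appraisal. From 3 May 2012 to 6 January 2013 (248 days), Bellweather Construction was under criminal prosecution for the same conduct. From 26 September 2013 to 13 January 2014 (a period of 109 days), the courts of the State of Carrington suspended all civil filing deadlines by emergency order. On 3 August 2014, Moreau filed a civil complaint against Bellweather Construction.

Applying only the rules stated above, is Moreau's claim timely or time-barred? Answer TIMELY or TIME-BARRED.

TIME-BARRED

The claim accrued on 18 January 2011, when the wrongful act occurred.
Adding the 30 months base period to 18 January 2011 gives a deadline of 18 July 2013, before any tolling.
Because the pending criminal prosecution ran from 3 May 2012 to 6 January 2013, the deadline is extended by 248 days to 23 March 2014.
Because the emergency suspension of filing deadlines ran from 26 September 2013 to 13 January 2014, the deadline is extended by 109 days to 10 July 2014.
The 3 August 2014 filing falls after the 10 July 2014 deadline; the claim is time-barred.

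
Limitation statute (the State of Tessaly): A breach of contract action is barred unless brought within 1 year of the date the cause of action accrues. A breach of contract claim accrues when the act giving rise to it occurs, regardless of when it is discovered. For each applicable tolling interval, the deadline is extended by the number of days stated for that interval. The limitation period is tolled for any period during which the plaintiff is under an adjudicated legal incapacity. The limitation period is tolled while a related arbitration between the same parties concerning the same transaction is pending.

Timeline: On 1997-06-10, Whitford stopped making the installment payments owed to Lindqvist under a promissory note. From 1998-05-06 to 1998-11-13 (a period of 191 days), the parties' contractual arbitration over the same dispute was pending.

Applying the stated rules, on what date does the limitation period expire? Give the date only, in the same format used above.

1998-12-18

The limitation period began to run on 1997-06-10.
1 year from 1997-06-10 is 1998-06-10.
Because the pending related arbitration ran from 1998-05-06 to 1998-11-13, the deadline is extended by 191 days to 1998-12-18.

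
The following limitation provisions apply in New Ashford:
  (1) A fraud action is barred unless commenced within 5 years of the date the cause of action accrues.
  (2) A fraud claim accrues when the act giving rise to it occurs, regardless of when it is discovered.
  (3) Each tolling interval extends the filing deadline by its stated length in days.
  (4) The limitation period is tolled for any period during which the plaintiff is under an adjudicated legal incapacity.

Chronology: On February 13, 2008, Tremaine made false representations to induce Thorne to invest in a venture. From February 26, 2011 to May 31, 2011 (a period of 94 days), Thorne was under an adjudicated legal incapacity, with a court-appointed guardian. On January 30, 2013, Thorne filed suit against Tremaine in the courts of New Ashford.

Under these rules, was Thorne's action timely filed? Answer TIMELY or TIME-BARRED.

TIMELY

The cause of action accrued on February 13, 2008, the date of the act.
Adding the 5 years base period to February 13, 2008 gives a deadline of February 13, 2013, before any tolling.
The period was tolled for 94 days by the plaintiff's legal incapacity (February 26, 2011 to May 31, 2011), pushing the deadline to May 18, 2013.
Filing on January 30, 2013 beat the May 18, 2013 deadline — the action is timely.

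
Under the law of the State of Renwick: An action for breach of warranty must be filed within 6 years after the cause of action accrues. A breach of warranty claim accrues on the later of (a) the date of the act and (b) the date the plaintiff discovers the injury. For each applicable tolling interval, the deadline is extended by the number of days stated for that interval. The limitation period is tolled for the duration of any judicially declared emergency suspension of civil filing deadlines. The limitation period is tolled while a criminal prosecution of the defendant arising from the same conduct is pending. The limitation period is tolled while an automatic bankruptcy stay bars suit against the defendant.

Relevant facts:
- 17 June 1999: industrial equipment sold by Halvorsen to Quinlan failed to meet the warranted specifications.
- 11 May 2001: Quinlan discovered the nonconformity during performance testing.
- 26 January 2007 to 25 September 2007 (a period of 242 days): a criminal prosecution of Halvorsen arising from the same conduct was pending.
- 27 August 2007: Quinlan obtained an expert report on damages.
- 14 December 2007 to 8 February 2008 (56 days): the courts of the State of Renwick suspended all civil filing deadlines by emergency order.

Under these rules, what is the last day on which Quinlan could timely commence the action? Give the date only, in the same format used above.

4 March 2008

The claim accrued on 11 May 2001 — the later of the 17 June 1999 act and the 11 May 2001 discovery.
6 years from 11 May 2001 is 11 May 2007.
Because the pending criminal prosecution ran from 26 January 2007 to 25 September 2007, the deadline is extended by 242 days to 8 January 2008.
The period was tolled for 56 days by the emergency suspension of filing deadlines (14 December 2007 to 8 February 2008), pushing the deadline to 4 March 2008.
None of the other events listed affects the running of the period under the stated rules.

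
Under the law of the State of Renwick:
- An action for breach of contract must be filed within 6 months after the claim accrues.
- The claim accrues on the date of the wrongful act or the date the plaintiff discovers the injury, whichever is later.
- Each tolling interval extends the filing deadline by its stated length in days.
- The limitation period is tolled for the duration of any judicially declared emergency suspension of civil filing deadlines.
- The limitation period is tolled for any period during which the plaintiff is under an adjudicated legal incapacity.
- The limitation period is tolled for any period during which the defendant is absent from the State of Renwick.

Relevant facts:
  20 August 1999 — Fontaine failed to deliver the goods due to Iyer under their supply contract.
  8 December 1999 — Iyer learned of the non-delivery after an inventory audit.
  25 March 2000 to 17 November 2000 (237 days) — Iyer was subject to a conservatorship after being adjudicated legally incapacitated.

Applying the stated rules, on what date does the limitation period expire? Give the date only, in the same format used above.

The claim accrued on 8 December 1999 — the later of the 20 August 1999 act and the 8 December 1999 discovery.
6 months from 8 December 1999 is 8 June 2000.
Because the plaintiff's legal incapacity ran from 25 March 2000 to 17 November 2000, the deadline is extended by 237 days to 31 January 2001.

31 January 2001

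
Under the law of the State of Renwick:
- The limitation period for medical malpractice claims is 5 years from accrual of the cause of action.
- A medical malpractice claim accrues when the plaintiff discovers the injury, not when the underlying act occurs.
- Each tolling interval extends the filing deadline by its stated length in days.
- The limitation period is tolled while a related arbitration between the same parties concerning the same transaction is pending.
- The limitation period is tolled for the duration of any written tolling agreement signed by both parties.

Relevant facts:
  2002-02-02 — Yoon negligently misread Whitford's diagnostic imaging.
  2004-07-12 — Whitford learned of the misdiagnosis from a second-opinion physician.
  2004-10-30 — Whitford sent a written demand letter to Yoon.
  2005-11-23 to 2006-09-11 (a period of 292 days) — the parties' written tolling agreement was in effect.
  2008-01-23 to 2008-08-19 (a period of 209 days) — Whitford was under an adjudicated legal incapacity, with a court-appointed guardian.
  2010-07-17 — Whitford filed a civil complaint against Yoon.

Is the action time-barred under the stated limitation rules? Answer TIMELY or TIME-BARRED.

TIME-BARRED

The claim did not accrue until Whitford discovered the injury on 2004-07-12; the 2002-02-02 act date does not start the clock under the stated rule.
5 years from 2004-07-12 is 2009-07-12.
The period was tolled for 292 days by the written tolling agreement (2005-11-23 to 2006-09-11), pushing the deadline to 2010-04-30.
The plaintiff's legal incapacity from 2008-01-23 to 2008-08-19 does not toll the period, because no stated rule makes the plaintiff's incapacity a tolling event.
The other events in the timeline have no effect on the limitation period under the stated rules.
Filing on 2010-07-17 missed the 2010-04-30 deadline — the action is time-barred.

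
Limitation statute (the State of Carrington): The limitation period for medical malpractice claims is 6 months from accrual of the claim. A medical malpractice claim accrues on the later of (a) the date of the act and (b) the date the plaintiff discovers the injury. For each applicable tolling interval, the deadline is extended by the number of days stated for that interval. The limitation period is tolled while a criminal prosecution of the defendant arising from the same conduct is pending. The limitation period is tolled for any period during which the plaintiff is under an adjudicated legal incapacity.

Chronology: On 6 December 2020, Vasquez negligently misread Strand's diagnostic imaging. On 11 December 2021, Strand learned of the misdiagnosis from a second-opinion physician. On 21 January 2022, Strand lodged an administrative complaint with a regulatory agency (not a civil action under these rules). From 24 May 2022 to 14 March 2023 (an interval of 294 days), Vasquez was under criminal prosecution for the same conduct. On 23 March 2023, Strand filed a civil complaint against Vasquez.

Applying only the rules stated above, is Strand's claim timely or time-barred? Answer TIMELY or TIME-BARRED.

TIMELY

Because discovery on 11 December 2021 post-dates the 6 December 2020 act, accrual under the later-of rule falls on 11 December 2021.
Adding the 6 months base period to 11 December 2021 gives a deadline of 11 June 2022, before any tolling.
The period was tolled for 294 days by the pending criminal prosecution (24 May 2022 to 14 March 2023), pushing the deadline to 1 April 2023.
Nothing else in the chronology tolls or restarts the period.
Filing on 23 March 2023 beat the 1 April 2023 deadline — the action is timely.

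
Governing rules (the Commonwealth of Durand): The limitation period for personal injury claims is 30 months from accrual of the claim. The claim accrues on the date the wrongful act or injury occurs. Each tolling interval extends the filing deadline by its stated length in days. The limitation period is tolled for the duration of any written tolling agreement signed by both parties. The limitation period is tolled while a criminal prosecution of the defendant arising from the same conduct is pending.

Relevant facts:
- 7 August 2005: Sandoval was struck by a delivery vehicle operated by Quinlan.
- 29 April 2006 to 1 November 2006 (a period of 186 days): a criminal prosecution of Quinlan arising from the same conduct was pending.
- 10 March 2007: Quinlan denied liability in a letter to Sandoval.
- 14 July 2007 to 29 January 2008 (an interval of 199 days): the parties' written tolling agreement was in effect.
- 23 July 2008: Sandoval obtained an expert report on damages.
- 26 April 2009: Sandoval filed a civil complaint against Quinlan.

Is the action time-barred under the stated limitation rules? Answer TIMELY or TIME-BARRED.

TIME-BARRED

The claim accrued on 7 August 2005, the date of the act.
The untolled deadline — 30 months after 7 August 2005 — is 7 February 2008.
The period was tolled for 186 days by the pending criminal prosecution (29 April 2006 to 1 November 2006), pushing the deadline to 11 August 2008.
The period was tolled for 199 days by the written tolling agreement (14 July 2007 to 29 January 2008), pushing the deadline to 26 February 2009.
None of the other events listed affects the running of the period under the stated rules.
The 26 April 2009 filing falls after the 26 February 2009 deadline; the claim is time-barred.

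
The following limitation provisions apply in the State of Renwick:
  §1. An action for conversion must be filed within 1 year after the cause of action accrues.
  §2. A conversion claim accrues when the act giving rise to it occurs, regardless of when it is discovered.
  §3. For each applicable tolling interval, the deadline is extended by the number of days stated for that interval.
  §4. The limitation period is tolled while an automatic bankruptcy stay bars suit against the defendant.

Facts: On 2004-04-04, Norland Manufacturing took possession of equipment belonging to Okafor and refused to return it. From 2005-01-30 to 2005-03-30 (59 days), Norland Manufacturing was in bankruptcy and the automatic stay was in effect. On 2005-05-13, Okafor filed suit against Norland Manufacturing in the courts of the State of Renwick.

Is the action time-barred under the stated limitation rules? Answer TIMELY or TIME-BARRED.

The cause of action accrued on 2004-04-04, the date of the act.
1 year from 2004-04-04 is 2005-04-04.
The automatic bankruptcy stay from 2005-01-30 to 2005-03-30 tolled the period for 59 days, extending the deadline to 2005-06-02.
The 2005-05-13 filing precedes the 2005-06-02 deadline; the claim is timely.

TIMELY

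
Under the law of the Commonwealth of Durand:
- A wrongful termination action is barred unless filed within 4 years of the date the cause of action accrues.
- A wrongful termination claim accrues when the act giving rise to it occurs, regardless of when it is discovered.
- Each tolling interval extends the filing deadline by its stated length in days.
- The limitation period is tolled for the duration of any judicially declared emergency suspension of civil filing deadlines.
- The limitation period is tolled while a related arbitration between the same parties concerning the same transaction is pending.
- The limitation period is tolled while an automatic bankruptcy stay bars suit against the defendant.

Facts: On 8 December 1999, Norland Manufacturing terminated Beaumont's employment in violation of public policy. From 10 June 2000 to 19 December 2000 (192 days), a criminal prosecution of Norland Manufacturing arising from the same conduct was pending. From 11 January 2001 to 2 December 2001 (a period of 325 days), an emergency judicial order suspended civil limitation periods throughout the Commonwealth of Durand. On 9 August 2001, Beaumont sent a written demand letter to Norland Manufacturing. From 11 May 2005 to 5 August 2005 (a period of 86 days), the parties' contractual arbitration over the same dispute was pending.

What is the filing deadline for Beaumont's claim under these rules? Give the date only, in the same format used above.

The cause of action accrued on 8 December 1999, the date of the act.
Adding the 4 years base period to 8 December 1999 gives a deadline of 8 December 2003, before any tolling.
The period was tolled for 325 days by the emergency suspension of filing deadlines (11 January 2001 to 2 December 2001), pushing the deadline to 28 October 2004.
The pending related arbitration from 11 May 2005 to 5 August 2005 began after the period had already run on 28 October 2004, so it has no tolling effect.
The pending criminal prosecution from 10 June 2000 to 19 December 2000 does not toll the period, because no stated rule makes a criminal prosecution a tolling event.
The other events in the timeline have no effect on the limitation period under the stated rules.

28 October 2004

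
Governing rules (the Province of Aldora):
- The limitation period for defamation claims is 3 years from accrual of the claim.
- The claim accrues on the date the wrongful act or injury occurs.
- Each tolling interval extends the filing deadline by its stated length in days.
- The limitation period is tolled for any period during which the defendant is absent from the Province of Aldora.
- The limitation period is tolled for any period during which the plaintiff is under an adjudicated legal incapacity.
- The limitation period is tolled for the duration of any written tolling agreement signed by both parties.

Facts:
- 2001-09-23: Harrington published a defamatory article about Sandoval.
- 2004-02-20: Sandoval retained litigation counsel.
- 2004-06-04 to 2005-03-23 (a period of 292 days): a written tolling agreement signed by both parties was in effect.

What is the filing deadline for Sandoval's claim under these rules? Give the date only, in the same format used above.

2005-07-12

The claim accrued on 2001-09-23, the date of the act.
Adding the 3 years base period to 2001-09-23 gives a deadline of 2004-09-23, before any tolling.
The period was tolled for 292 days by the written tolling agreement (2004-06-04 to 2005-03-23), pushing the deadline to 2005-07-12.
None of the other events listed affects the running of the period under the stated rules.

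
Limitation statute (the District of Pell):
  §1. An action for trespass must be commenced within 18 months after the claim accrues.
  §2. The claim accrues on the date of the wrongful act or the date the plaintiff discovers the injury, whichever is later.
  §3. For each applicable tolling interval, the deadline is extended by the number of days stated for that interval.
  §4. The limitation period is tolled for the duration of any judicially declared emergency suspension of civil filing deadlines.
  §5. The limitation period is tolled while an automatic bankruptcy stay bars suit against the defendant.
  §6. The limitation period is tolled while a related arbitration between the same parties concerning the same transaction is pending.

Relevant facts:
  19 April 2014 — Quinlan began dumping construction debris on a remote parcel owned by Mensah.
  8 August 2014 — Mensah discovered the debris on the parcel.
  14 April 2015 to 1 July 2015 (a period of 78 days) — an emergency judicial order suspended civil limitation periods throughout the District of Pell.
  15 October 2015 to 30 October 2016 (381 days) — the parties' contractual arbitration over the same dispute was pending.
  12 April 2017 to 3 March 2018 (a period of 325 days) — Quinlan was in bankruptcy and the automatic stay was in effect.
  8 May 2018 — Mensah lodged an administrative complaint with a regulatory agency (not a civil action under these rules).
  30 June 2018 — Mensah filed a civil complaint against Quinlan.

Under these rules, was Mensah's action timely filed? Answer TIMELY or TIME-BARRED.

TIME-BARRED

The claim accrued on 8 August 2014 — the later of the 19 April 2014 act and the 8 August 2014 discovery.
Adding the 18 months base period to 8 August 2014 gives a deadline of 8 February 2016, before any tolling.
The emergency suspension of filing deadlines from 14 April 2015 to 1 July 2015 tolled the period for 78 days, extending the deadline to 26 April 2016.
The period was tolled for 381 days by the pending related arbitration (15 October 2015 to 30 October 2016), pushing the deadline to 12 May 2017.
Because the automatic bankruptcy stay ran from 12 April 2017 to 3 March 2018, the deadline is extended by 325 days to 2 April 2018.
None of the other events listed affects the running of the period under the stated rules.
Filing on 30 June 2018 missed the 2 April 2018 deadline — the action is time-barred.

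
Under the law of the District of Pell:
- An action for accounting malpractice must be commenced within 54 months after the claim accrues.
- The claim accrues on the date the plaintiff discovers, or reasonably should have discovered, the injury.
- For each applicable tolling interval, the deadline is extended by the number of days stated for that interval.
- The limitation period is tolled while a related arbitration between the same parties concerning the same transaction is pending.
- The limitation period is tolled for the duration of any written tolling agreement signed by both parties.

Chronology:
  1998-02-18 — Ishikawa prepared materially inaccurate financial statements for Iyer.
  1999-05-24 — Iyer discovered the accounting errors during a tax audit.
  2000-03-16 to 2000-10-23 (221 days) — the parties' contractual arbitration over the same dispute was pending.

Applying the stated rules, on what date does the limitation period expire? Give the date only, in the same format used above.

Accrual is tied to discovery, so the period began on 1999-05-24 rather than on 1998-02-18 when the act occurred.
Adding the 54 months base period to 1999-05-24 gives a deadline of 2003-11-24, before any tolling.
Because the pending related arbitration ran from 2000-03-16 to 2000-10-23, the deadline is extended by 221 days to 2004-07-02.

2004-07-02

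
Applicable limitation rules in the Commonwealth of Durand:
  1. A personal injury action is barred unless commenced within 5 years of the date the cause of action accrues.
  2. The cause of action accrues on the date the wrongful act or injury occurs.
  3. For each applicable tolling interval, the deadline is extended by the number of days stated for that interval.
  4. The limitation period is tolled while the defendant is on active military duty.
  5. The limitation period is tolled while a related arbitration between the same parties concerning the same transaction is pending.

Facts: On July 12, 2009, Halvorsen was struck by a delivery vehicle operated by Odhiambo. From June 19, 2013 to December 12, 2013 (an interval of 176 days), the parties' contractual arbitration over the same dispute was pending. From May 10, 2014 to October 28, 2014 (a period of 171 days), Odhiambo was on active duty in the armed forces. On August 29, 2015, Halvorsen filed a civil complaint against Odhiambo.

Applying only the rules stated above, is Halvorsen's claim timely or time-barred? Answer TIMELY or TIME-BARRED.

The cause of action accrued on July 12, 2009, the date of the act.
5 years from July 12, 2009 is July 12, 2014.
Because the pending related arbitration ran from June 19, 2013 to December 12, 2013, the deadline is extended by 176 days to January 4, 2015.
The defendant's active military service from May 10, 2014 to October 28, 2014 tolled the period for 171 days, extending the deadline to June 24, 2015.
Filing on August 29, 2015 missed the June 24, 2015 deadline — the action is time-barred.

TIME-BARRED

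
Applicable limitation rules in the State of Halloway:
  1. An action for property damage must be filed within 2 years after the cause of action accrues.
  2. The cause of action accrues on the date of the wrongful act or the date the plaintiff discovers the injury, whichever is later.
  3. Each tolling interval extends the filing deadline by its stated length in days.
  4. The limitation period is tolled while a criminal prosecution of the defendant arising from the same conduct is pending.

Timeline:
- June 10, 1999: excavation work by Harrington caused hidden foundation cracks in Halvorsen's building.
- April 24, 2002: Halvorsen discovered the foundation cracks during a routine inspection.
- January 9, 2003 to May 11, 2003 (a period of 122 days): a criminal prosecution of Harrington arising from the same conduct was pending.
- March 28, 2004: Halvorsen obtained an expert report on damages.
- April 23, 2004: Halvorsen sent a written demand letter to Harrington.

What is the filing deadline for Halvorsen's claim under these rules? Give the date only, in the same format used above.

August 24, 2004

Taking the later of the act (June 10, 1999) and discovery (April 24, 2002), the claim accrued on April 24, 2002.
The untolled deadline — 2 years after April 24, 2002 — is April 24, 2004.
Because the pending criminal prosecution ran from January 9, 2003 to May 11, 2003, the deadline is extended by 122 days to August 24, 2004.
The other events in the timeline have no effect on the limitation period under the stated rules.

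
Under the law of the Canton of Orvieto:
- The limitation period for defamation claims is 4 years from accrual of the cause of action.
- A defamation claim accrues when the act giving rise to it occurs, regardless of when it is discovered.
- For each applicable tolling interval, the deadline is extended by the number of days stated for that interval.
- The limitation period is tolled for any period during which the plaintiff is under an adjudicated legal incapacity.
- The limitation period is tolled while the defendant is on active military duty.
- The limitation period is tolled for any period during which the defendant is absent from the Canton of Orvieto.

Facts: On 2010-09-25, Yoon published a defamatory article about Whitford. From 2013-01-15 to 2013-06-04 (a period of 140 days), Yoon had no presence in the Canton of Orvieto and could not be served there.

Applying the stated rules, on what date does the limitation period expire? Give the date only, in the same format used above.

The claim accrued on 2010-09-25, when the wrongful act occurred.
Adding the 4 years base period to 2010-09-25 gives a deadline of 2014-09-25, before any tolling.
Because the defendant's absence from the jurisdiction ran from 2013-01-15 to 2013-06-04, the deadline is extended by 140 days to 2015-02-12.

2015-02-12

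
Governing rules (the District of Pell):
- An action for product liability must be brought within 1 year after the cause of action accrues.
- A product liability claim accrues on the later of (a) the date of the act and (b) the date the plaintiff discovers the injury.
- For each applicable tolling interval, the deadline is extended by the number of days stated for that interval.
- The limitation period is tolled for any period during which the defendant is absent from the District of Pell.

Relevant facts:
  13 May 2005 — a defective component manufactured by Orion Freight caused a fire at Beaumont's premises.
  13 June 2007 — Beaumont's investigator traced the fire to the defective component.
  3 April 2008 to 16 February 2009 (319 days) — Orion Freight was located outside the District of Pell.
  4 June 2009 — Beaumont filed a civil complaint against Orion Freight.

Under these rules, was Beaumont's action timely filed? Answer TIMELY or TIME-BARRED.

Taking the later of the act (13 May 2005) and discovery (13 June 2007), the claim accrued on 13 June 2007.
1 year from 13 June 2007 is 13 June 2008.
The defendant's absence from the jurisdiction from 3 April 2008 to 16 February 2009 tolled the period for 319 days, extending the deadline to 28 April 2009.
Beaumont filed on 4 June 2009, after the 28 April 2009 deadline, so the action is time-barred.

TIME-BARRED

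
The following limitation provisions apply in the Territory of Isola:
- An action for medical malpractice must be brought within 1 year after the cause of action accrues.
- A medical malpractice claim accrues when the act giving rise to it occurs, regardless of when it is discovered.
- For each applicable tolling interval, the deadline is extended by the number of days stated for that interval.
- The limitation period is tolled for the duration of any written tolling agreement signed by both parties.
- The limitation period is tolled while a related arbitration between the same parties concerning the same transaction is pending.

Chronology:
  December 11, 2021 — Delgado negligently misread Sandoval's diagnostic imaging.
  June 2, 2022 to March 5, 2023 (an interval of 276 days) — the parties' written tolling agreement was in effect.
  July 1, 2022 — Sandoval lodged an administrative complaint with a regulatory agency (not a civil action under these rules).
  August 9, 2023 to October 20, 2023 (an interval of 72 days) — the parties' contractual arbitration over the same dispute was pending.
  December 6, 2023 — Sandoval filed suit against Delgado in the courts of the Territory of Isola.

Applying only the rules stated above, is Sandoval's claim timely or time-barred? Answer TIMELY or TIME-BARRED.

TIME-BARRED

The cause of action accrued on December 11, 2021, the date of the act.
The untolled deadline — 1 year after December 11, 2021 — is December 11, 2022.
The written tolling agreement from June 2, 2022 to March 5, 2023 tolled the period for 276 days, extending the deadline to September 13, 2023.
Because the pending related arbitration ran from August 9, 2023 to October 20, 2023, the deadline is extended by 72 days to November 24, 2023.
Nothing else in the chronology tolls or restarts the period.
Sandoval filed on December 6, 2023, after the November 24, 2023 deadline, so the action is time-barred.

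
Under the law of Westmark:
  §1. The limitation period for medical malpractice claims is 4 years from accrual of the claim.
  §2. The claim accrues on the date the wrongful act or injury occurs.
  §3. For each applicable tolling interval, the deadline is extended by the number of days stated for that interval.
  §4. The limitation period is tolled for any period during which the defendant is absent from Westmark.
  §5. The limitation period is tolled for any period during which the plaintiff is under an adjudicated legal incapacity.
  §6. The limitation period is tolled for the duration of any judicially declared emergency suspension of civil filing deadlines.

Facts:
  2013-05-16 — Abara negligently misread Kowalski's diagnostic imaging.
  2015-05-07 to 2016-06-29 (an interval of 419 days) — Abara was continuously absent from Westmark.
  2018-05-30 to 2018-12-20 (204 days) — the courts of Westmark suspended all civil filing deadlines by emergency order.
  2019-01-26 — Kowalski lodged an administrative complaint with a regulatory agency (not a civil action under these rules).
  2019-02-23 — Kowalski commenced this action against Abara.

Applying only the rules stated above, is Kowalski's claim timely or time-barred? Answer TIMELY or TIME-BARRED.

TIME-BARRED

The claim accrued on 2013-05-16, the date of the act.
The untolled deadline — 4 years after 2013-05-16 — is 2017-05-16.
The period was tolled for 419 days by the defendant's absence from the jurisdiction (2015-05-07 to 2016-06-29), pushing the deadline to 2018-07-09.
Because the emergency suspension of filing deadlines ran from 2018-05-30 to 2018-12-20, the deadline is extended by 204 days to 2019-01-29.
The other events in the timeline have no effect on the limitation period under the stated rules.
Kowalski filed on 2019-02-23, after the 2019-01-29 deadline, so the action is time-barred.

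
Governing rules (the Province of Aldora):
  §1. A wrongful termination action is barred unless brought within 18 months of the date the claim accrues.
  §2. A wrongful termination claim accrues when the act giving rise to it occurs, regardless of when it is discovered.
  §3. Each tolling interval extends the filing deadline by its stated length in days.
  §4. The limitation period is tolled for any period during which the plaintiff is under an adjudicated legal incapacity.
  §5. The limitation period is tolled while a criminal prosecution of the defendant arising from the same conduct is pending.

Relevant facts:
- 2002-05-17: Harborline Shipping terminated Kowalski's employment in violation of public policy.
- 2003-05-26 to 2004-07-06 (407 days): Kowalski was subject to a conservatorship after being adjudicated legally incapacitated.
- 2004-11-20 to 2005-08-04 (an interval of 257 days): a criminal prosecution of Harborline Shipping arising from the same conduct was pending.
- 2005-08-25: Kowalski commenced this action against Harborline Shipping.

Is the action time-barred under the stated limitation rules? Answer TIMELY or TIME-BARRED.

TIMELY

The claim accrued on 2002-05-17, the date of the act.
The untolled deadline — 18 months after 2002-05-17 — is 2003-11-17.
The period was tolled for 407 days by the plaintiff's legal incapacity (2003-05-26 to 2004-07-06), pushing the deadline to 2004-12-28.
The period was tolled for 257 days by the pending criminal prosecution (2004-11-20 to 2005-08-04), pushing the deadline to 2005-09-11.
Kowalski filed on 2005-08-25, before the 2005-09-11 deadline, so the action is timely.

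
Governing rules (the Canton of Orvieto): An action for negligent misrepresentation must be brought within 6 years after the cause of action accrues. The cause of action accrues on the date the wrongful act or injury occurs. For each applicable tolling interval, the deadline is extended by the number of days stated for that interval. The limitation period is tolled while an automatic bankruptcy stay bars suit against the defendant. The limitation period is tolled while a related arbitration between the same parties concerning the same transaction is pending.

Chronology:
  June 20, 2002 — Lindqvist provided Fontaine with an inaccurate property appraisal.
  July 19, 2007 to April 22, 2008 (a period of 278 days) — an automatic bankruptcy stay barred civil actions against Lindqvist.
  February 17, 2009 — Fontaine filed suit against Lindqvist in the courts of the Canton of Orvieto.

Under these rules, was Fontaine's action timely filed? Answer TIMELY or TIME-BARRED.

TIMELY

The claim accrued on June 20, 2002, when the wrongful act occurred.
6 years from June 20, 2002 is June 20, 2008.
The automatic bankruptcy stay from July 19, 2007 to April 22, 2008 tolled the period for 278 days, extending the deadline to March 25, 2009.
Filing on February 17, 2009 beat the March 25, 2009 deadline — the action is timely.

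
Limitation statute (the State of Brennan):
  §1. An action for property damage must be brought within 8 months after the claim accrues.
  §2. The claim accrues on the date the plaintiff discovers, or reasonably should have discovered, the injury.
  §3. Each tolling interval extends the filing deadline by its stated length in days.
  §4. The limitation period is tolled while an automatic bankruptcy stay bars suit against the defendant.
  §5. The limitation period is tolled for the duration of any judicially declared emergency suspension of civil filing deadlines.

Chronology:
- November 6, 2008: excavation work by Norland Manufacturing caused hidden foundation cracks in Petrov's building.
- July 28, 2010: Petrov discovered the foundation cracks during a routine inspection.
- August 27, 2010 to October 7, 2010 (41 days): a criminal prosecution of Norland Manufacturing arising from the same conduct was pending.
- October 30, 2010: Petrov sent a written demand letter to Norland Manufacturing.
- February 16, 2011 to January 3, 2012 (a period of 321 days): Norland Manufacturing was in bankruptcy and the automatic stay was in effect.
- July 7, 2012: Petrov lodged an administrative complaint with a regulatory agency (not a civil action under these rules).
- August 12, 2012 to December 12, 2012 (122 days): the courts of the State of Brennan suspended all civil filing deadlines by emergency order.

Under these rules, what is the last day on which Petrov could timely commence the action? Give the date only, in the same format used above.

Under the discovery rule, the claim accrued on July 28, 2010, when Petrov discovered the injury — not on the November 6, 2008 date of the underlying act.
The untolled deadline — 8 months after July 28, 2010 — is March 28, 2011.
Because the automatic bankruptcy stay ran from February 16, 2011 to January 3, 2012, the deadline is extended by 321 days to February 12, 2012.
The emergency suspension of filing deadlines starting August 12, 2012 came too late — the period had run on February 12, 2012 — and so does not extend the deadline.
The pending criminal prosecution from August 27, 2010 to October 7, 2010 does not toll the period, because no stated rule makes a criminal prosecution a tolling event.
None of the other events listed affects the running of the period under the stated rules.

February 12, 2012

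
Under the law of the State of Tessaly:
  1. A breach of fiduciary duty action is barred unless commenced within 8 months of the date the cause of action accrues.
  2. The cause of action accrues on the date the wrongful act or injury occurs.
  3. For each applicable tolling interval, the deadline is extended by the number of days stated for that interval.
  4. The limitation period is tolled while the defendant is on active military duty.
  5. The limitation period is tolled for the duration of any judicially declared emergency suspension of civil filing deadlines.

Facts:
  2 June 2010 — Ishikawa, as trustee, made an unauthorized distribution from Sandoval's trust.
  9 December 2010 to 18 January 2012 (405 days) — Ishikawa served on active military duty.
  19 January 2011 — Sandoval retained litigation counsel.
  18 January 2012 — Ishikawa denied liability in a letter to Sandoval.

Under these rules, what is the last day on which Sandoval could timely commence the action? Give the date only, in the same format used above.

13 March 2012

The claim accrued on 2 June 2010, when the wrongful act occurred.
8 months from 2 June 2010 is 2 February 2011.
Because the defendant's active military service ran from 9 December 2010 to 18 January 2012, the deadline is extended by 405 days to 13 March 2012.
The other events in the timeline have no effect on the limitation period under the stated rules.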